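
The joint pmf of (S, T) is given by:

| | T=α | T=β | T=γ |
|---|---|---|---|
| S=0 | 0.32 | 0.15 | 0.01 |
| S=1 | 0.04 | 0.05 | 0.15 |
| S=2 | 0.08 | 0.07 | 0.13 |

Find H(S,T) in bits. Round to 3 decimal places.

2.758 bits

H(S,T) = −Σ p(x,y)·log₂ p(x,y) over all 9 cells.
  cell (0,α): −0.32·log₂0.32 = 0.5260
  cell (0,β): −0.15·log₂0.15 = 0.4105
  cell (0,γ): −0.01·log₂0.01 = 0.0664
  cell (1,α): −0.04·log₂0.04 = 0.1858
  cell (1,β): −0.05·log₂0.05 = 0.2161
  cell (1,γ): −0.15·log₂0.15 = 0.4105
  cell (2,α): −0.08·log₂0.08 = 0.2915
  cell (2,β): −0.07·log₂0.07 = 0.2686
  cell (2,γ): −0.13·log₂0.13 = 0.3826
Sum = 2.758 bits.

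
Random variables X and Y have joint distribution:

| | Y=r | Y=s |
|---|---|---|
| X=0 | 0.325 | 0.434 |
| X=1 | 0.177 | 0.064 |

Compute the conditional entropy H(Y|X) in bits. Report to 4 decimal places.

Marginals: p(X) = (0.7590, 0.2410), p(Y) = (0.5020, 0.4980).
H(Y|X) = Σ p(X) · H(Y|X=·).
  X=0: p=0.7590, H(Y|X=0) = 0.9851
  X=1: p=0.2410, H(Y|X=1) = 0.8350
Weighted sum = 0.9489 bits.

0.9489 bits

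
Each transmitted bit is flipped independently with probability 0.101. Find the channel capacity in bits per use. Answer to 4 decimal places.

0.5278 bits

Binary symmetric channel: C = 1 − h₂(ε) where h₂ is the binary entropy function.
h₂(0.101) = −0.101·log₂0.101 − 0.899·log₂0.899 = 0.4722.
C = 1 − 0.4722 = 0.5278 bits per channel use.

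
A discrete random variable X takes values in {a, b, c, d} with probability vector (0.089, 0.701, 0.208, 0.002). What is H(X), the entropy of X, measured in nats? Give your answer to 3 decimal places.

0.803 nats

H(X) = −Σ p·ln p.
  −(0.089)·ln(0.089) = 0.2153
  −(0.701)·ln(0.701) = 0.2490
  −(0.208)·ln(0.208) = 0.3266
  −(0.002)·ln(0.002) = 0.0124
Sum: 0.2153 + 0.2490 + 0.3266 + 0.0124 = 0.803 nats.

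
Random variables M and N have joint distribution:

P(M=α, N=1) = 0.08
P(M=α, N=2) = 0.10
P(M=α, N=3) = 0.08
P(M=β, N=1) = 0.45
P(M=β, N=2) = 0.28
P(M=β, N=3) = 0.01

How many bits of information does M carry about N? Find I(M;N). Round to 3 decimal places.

Marginals: p(M) = (0.2600, 0.7400), p(N) = (0.5300, 0.3800, 0.0900).
I(M;N) = Σ p(x,y)·log₂[p(x,y)/(p(x)p(y))].
  (α,1): 0.08·log₂(0.5806) = -0.0628
  (α,2): 0.10·log₂(1.0121) = 0.0017
  (α,3): 0.08·log₂(3.4188) = 0.1419
  (β,1): 0.45·log₂(1.1474) = 0.0893
  (β,2): 0.28·log₂(0.9957) = -0.0017
  (β,3): 0.01·log₂(0.1502) = -0.0274
Sum = 0.141 bits.

0.141 bits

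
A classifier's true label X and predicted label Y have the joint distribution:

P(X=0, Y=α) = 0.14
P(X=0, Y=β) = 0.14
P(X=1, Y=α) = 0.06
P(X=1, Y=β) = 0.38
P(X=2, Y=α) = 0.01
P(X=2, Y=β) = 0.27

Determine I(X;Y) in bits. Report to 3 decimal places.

Marginals: p(X) = (0.2800, 0.4400, 0.2800), p(Y) = (0.2100, 0.7900).
I(X;Y) = H(X) + H(Y) − H(X,Y).
H(X) = 1.5496, H(Y) = 0.7415, H(X,Y) = 2.1447.
I(X;Y) = 1.5496 + 0.7415 − 2.1447 = 0.146 bits.

0.146 bits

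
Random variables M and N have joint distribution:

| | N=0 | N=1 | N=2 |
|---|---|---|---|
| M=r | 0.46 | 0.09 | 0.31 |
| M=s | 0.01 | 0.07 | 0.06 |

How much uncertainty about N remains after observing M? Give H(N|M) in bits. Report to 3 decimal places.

Chain rule: H(N|M) = H(M,N) − H(M).
Marginals: p(M) = (0.8600, 0.1400), p(N) = (0.4700, 0.1600, 0.3700).
H(M,N) = 1.9303 bits; H(M) = 0.5842 bits.
H(N|M) = 1.9303 − 0.5842 = 1.346 bits.

1.346 bits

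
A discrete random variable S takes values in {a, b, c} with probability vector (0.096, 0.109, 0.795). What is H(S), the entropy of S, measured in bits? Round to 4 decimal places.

0.9362 bits

H(S) = −Σ p·log₂ p.
  −(0.096)·log₂(0.096) = 0.32456
  −(0.109)·log₂(0.109) = 0.34854
  −(0.795)·log₂(0.795) = 0.26312
Sum: 0.32456 + 0.34854 + 0.26312 = 0.9362 bits.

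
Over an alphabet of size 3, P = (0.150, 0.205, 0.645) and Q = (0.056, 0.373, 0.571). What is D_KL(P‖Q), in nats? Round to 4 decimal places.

0.1037 nats

D(P‖Q) = Σ p·ln(p/q).
  0.150·ln(0.150/0.056) = 0.14779
  0.205·ln(0.205/0.373) = -0.12271
  0.645·ln(0.645/0.571) = 0.07860
D(P‖Q) = 0.1037 nats.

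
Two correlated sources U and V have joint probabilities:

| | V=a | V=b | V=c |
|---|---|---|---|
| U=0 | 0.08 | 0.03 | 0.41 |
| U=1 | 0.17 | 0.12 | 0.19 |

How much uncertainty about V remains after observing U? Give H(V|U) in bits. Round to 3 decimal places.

Chain rule: H(V|U) = H(U,V) − H(U).
Marginals: p(U) = (0.5200, 0.4800), p(V) = (0.2500, 0.1500, 0.6000).
H(U,V) = 2.2275 bits; H(U) = 0.9988 bits.
H(V|U) = 2.2275 − 0.9988 = 1.229 bits.

1.229 bits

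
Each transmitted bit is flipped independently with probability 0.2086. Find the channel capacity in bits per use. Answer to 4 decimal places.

0.2612 bits

Binary symmetric channel: C = 1 − h₂(ε) where h₂ is the binary entropy function.
h₂(0.2086) = −0.2086·log₂0.2086 − 0.7914·log₂0.7914 = 0.7388.
C = 1 − 0.7388 = 0.2612 bits per channel use.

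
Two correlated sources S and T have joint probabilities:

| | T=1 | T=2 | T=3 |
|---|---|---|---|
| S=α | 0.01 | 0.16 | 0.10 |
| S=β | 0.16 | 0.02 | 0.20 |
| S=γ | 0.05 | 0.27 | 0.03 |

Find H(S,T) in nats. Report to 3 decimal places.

1.871 nats

H(S,T) = −Σ p(x,y)·ln p(x,y) over all 9 cells.
  cell (α,1): −0.01·ln0.01 = 0.0461
  cell (α,2): −0.16·ln0.16 = 0.2932
  cell (α,3): −0.10·ln0.10 = 0.2303
  cell (β,1): −0.16·ln0.16 = 0.2932
  cell (β,2): −0.02·ln0.02 = 0.0782
  cell (β,3): −0.20·ln0.20 = 0.3219
  cell (γ,1): −0.05·ln0.05 = 0.1498
  cell (γ,2): −0.27·ln0.27 = 0.3535
  cell (γ,3): −0.03·ln0.03 = 0.1052
Sum = 1.871 nats.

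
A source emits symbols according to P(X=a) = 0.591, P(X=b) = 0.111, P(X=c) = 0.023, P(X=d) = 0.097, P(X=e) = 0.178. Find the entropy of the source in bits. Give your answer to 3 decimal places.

H(X) = −Σ p·log₂ p.
  −(0.591)·log₂(0.591) = 0.4484
  −(0.111)·log₂(0.111) = 0.3520
  −(0.023)·log₂(0.023) = 0.1252
  −(0.097)·log₂(0.097) = 0.3265
  −(0.178)·log₂(0.178) = 0.4432
Sum: 0.4484 + 0.3520 + 0.1252 + 0.3265 + 0.4432 = 1.695 bits.

1.695 bits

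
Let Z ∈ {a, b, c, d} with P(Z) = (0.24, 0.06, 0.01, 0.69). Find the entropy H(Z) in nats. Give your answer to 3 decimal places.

H(Z) = −Σ p·ln p.
  −(0.24)·ln(0.24) = 0.3425
  −(0.06)·ln(0.06) = 0.1688
  −(0.01)·ln(0.01) = 0.0461
  −(0.69)·ln(0.69) = 0.2560
Sum: 0.3425 + 0.1688 + 0.0461 + 0.2560 = 0.813 nats.

0.813 nats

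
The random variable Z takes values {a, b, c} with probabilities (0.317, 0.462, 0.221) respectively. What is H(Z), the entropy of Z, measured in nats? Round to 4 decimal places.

H(Z) = −Σ p·ln p.
  −(0.317)·ln(0.317) = 0.36419
  −(0.462)·ln(0.462) = 0.35675
  −(0.221)·ln(0.221) = 0.33362
Sum: 0.36419 + 0.35675 + 0.33362 = 1.0546 nats.

1.0546 nats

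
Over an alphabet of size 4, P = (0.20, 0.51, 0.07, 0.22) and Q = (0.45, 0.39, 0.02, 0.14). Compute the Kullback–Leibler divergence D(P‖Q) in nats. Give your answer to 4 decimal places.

D(P‖Q) = Σ p·ln(p/q).
  0.20·ln(0.20/0.45) = -0.16219
  0.51·ln(0.51/0.39) = 0.13681
  0.07·ln(0.07/0.02) = 0.08769
  0.22·ln(0.22/0.14) = 0.09944
D(P‖Q) = 0.1618 nats.

0.1618 nats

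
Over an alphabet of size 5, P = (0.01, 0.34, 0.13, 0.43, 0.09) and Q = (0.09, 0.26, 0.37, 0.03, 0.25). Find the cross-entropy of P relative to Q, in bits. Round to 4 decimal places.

3.2373 bits

H(P,Q) = −Σ p·log₂ q.
  −0.01·log₂(0.09) = 0.03474
  −0.34·log₂(0.26) = 0.66076
  −0.13·log₂(0.37) = 0.18647
  −0.43·log₂(0.03) = 2.17532
  −0.09·log₂(0.25) = 0.18000
H(P,Q) = 3.2373 bits.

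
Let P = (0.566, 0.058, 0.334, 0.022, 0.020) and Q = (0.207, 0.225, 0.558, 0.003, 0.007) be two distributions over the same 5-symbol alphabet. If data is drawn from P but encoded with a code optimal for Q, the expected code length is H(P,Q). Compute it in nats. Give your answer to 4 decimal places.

1.3999 nats

H(P,Q) = −Σ p·ln q.
  −0.566·ln(0.207) = 0.89147
  −0.058·ln(0.225) = 0.08652
  −0.334·ln(0.558) = 0.19485
  −0.022·ln(0.003) = 0.12780
  −0.020·ln(0.007) = 0.09924
H(P,Q) = 1.3999 nats.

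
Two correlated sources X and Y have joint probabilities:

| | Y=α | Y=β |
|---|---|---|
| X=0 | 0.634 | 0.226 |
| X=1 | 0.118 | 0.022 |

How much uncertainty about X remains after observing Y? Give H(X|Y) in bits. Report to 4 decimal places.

Chain rule: H(X|Y) = H(X,Y) − H(Y).
Marginals: p(X) = (0.8600, 0.1400), p(Y) = (0.7520, 0.2480).
H(X,Y) = 1.3867 bits; H(Y) = 0.8081 bits.
H(X|Y) = 1.3867 − 0.8081 = 0.5786 bits.

0.5786 bits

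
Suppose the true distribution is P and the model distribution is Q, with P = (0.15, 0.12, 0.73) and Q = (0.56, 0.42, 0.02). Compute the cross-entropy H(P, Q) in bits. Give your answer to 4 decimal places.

H(P,Q) = −Σ p·log₂ q.
  −0.15·log₂(0.56) = 0.12548
  −0.12·log₂(0.42) = 0.15018
  −0.73·log₂(0.02) = 4.12002
H(P,Q) = 4.3957 bits.

4.3957 bits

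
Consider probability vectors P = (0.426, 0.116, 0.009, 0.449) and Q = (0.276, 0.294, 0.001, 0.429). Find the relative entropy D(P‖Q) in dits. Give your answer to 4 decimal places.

0.0509 dits

D(P‖Q) = Σ p·log₁₀(p/q).
  0.426·log₁₀(0.426/0.276) = 0.08030
  0.116·log₁₀(0.116/0.294) = -0.04685
  0.009·log₁₀(0.009/0.001) = 0.00859
  0.449·log₁₀(0.449/0.429) = 0.00889
D(P‖Q) = 0.0509 dits.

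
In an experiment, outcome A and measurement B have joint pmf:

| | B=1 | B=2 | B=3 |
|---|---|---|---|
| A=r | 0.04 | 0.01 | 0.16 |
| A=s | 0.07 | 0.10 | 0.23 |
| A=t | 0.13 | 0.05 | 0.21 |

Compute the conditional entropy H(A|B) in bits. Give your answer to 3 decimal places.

1.476 bits

Chain rule: H(A|B) = H(A,B) − H(B).
Marginals: p(A) = (0.2100, 0.4000, 0.3900), p(B) = (0.2400, 0.1600, 0.6000).
H(A,B) = 2.8352 bits; H(B) = 1.3593 bits.
H(A|B) = 2.8352 − 1.3593 = 1.476 bits.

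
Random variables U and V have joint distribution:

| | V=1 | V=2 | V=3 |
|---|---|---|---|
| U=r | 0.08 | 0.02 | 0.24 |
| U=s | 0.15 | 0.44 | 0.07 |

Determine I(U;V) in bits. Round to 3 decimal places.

0.353 bits

Marginals: p(U) = (0.3400, 0.6600), p(V) = (0.2300, 0.4600, 0.3100).
I(U;V) = Σ p(x,y)·log₂[p(x,y)/(p(x)p(y))].
  (r,1): 0.08·log₂(1.0230) = 0.0026
  (r,2): 0.02·log₂(0.1279) = -0.0593
  (r,3): 0.24·log₂(2.2770) = 0.2849
  (s,1): 0.15·log₂(0.9881) = -0.0026
  (s,2): 0.44·log₂(1.4493) = 0.2355
  (s,3): 0.07·log₂(0.3421) = -0.1083
Sum = 0.353 bits.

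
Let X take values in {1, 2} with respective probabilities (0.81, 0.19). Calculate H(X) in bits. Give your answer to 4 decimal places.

H(X) = −Σ p·log₂ p.
  −(0.81)·log₂(0.81) = 0.24625
  −(0.19)·log₂(0.19) = 0.45523
Sum: 0.24625 + 0.45523 = 0.7015 bits.

0.7015 bits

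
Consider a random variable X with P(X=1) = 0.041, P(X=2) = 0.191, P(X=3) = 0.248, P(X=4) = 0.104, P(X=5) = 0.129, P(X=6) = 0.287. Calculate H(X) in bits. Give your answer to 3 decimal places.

2.382 bits

H(X) = −Σ p·log₂ p.
  −(0.041)·log₂(0.041) = 0.1889
  −(0.191)·log₂(0.191) = 0.4562
  −(0.248)·log₂(0.248) = 0.4989
  −(0.104)·log₂(0.104) = 0.3396
  −(0.129)·log₂(0.129) = 0.3811
  −(0.287)·log₂(0.287) = 0.5169
Sum: 0.1889 + 0.4562 + 0.4989 + 0.3396 + 0.3811 + 0.5169 = 2.382 bits.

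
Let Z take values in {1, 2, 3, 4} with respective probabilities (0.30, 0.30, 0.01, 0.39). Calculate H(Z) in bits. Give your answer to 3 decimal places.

H(Z) = −Σ p·log₂ p.
  −(0.30)·log₂(0.30) = 0.5211
  −(0.30)·log₂(0.30) = 0.5211
  −(0.01)·log₂(0.01) = 0.0664
  −(0.39)·log₂(0.39) = 0.5298
Sum: 0.5211 + 0.5211 + 0.0664 + 0.5298 = 1.638 bits.

1.638 bits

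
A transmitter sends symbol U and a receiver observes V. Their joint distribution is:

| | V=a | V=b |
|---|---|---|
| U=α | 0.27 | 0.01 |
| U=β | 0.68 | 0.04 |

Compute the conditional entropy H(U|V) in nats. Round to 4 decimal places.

0.5921 nats

Marginals: p(U) = (0.2800, 0.7200), p(V) = (0.9500, 0.0500).
H(U|V) = Σ p(V) · H(U|V=·).
  V=a: p=0.9500, H(U|V=a) = 0.5969
  V=b: p=0.0500, H(U|V=b) = 0.5004
Weighted sum = 0.5921 nats.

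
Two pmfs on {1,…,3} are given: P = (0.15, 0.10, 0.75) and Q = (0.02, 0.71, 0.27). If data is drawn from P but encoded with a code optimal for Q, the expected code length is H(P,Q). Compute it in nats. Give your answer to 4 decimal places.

1.6031 nats

H(P,Q) = −Σ p·ln q.
  −0.15·ln(0.02) = 0.58680
  −0.10·ln(0.71) = 0.03425
  −0.75·ln(0.27) = 0.98200
H(P,Q) = 1.6031 nats.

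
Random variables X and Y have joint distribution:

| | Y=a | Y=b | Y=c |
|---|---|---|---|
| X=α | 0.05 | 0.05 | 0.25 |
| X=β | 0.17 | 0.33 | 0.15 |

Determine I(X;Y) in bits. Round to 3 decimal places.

0.169 bits

Marginals: p(X) = (0.3500, 0.6500), p(Y) = (0.2200, 0.3800, 0.4000).
I(X;Y) = H(X) + H(Y) − H(X,Y).
H(X) = 0.9341, H(Y) = 1.5398, H(X,Y) = 2.3051.
I(X;Y) = 0.9341 + 1.5398 − 2.3051 = 0.169 bits.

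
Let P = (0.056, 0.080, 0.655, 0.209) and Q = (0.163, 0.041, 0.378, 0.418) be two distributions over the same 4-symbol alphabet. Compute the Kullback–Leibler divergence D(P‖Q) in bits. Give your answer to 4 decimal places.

0.3013 bits

D(P‖Q) = Σ p·log₂(p/q).
  0.056·log₂(0.056/0.163) = -0.08632
  0.080·log₂(0.080/0.041) = 0.07715
  0.655·log₂(0.655/0.378) = 0.51949
  0.209·log₂(0.209/0.418) = -0.20900
D(P‖Q) = 0.3013 bits.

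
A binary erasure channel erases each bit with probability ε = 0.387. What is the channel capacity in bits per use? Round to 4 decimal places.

0.6130 bits

Binary erasure channel: capacity C = 1 − ε.
C = 1 − 0.387 = 0.6130 bits per channel use.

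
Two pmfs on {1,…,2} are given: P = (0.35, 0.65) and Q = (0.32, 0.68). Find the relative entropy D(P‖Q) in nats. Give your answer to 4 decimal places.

D(P‖Q) = Σ p·ln(p/q).
  0.35·ln(0.35/0.32) = 0.03136
  0.65·ln(0.65/0.68) = -0.02933
D(P‖Q) = 0.0020 nats.

0.0020 nats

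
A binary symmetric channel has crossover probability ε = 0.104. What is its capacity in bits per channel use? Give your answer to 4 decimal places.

Binary symmetric channel: C = 1 − h₂(ε) where h₂ is the binary entropy function.
h₂(0.104) = −0.104·log₂0.104 − 0.896·log₂0.896 = 0.4815.
C = 1 − 0.4815 = 0.5185 bits per channel use.

0.5185 bits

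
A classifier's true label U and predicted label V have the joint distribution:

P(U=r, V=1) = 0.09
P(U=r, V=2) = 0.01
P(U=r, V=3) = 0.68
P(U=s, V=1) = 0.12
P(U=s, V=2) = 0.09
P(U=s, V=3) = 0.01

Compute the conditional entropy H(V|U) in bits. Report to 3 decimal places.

0.743 bits

Marginals: p(U) = (0.7800, 0.2200), p(V) = (0.2100, 0.1000, 0.6900).
H(V|U) = Σ p(U) · H(V|U=·).
  U=r: p=0.7800, H(V|U=r) = 0.6126
  U=s: p=0.2200, H(V|U=s) = 1.2072
Weighted sum = 0.743 bits.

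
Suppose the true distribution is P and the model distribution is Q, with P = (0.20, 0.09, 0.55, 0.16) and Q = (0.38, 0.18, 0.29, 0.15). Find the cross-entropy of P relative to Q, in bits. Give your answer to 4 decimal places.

1.9220 bits

H(P,Q) = −Σ p·log₂ q.
  −0.20·log₂(0.38) = 0.27919
  −0.09·log₂(0.18) = 0.22265
  −0.55·log₂(0.29) = 0.98223
  −0.16·log₂(0.15) = 0.43791
H(P,Q) = 1.9220 bits.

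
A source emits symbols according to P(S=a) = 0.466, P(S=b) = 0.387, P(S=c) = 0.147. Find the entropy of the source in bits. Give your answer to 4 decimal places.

H(S) = −Σ p·log₂ p.
  −(0.466)·log₂(0.466) = 0.51334
  −(0.387)·log₂(0.387) = 0.53003
  −(0.147)·log₂(0.147) = 0.40662
Sum: 0.51334 + 0.53003 + 0.40662 = 1.4500 bits.

1.4500 bits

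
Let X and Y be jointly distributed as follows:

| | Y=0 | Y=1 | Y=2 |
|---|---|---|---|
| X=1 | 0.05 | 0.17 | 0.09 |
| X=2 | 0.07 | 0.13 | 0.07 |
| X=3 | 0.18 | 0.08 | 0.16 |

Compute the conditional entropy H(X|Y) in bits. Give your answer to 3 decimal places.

1.465 bits

Chain rule: H(X|Y) = H(X,Y) − H(Y).
Marginals: p(X) = (0.3100, 0.2700, 0.4200), p(Y) = (0.3000, 0.3800, 0.3200).
H(X,Y) = 3.0429 bits; H(Y) = 1.5776 bits.
H(X|Y) = 3.0429 − 1.5776 = 1.465 bits.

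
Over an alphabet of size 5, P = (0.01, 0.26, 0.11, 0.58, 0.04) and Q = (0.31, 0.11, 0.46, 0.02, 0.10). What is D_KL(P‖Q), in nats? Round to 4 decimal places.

1.9483 nats

D(P‖Q) = Σ p·ln(p/q).
  0.01·ln(0.01/0.31) = -0.03434
  0.26·ln(0.26/0.11) = 0.22365
  0.11·ln(0.11/0.46) = -0.15738
  0.58·ln(0.58/0.02) = 1.95303
  0.04·ln(0.04/0.10) = -0.03665
D(P‖Q) = 1.9483 nats.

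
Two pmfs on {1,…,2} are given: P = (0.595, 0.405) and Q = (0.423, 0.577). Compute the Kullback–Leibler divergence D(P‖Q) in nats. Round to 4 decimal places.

0.0597 nats

D(P‖Q) = Σ p·ln(p/q).
  0.595·ln(0.595/0.423) = 0.20301
  0.405·ln(0.405/0.577) = -0.14335
D(P‖Q) = 0.0597 nats.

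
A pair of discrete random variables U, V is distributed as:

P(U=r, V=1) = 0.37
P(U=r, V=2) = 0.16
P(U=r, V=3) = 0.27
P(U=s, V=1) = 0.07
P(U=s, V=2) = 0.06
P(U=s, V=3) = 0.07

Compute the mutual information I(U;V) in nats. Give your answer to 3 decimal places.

0.006 nats

Marginals: p(U) = (0.8000, 0.2000), p(V) = (0.4400, 0.2200, 0.3400).
I(U;V) = Σ p(x,y)·ln[p(x,y)/(p(x)p(y))].
  (r,1): 0.37·ln(1.0511) = 0.0185
  (r,2): 0.16·ln(0.9091) = -0.0152
  (r,3): 0.27·ln(0.9926) = -0.0020
  (s,1): 0.07·ln(0.7955) = -0.0160
  (s,2): 0.06·ln(1.3636) = 0.0186
  (s,3): 0.07·ln(1.0294) = 0.0020
Sum = 0.006 nats.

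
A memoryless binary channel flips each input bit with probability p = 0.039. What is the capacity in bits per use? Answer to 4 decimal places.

0.7623 bits

Binary symmetric channel: C = 1 − h₂(ε) where h₂ is the binary entropy function.
h₂(0.039) = −0.039·log₂0.039 − 0.961·log₂0.961 = 0.2377.
C = 1 − 0.2377 = 0.7623 bits per channel use.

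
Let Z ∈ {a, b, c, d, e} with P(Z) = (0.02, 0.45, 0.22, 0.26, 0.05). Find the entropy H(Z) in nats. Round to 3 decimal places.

1.271 nats

H(Z) = −Σ p·ln p.
  −(0.02)·ln(0.02) = 0.0782
  −(0.45)·ln(0.45) = 0.3593
  −(0.22)·ln(0.22) = 0.3331
  −(0.26)·ln(0.26) = 0.3502
  −(0.05)·ln(0.05) = 0.1498
Sum: 0.0782 + 0.3593 + 0.3331 + 0.3502 + 0.1498 = 1.271 nats.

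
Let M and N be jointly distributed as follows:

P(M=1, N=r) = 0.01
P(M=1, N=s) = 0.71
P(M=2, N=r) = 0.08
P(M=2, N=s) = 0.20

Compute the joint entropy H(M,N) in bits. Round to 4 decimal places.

H(M,N) = −Σ p(x,y)·log₂ p(x,y) over all 4 cells.
  cell (1,r): −0.01·log₂0.01 = 0.06644
  cell (1,s): −0.71·log₂0.71 = 0.35082
  cell (2,r): −0.08·log₂0.08 = 0.29151
  cell (2,s): −0.20·log₂0.20 = 0.46439
Sum = 1.1732 bits.

1.1732 bits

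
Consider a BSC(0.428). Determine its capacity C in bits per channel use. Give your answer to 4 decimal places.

0.0150 bits

Binary symmetric channel: C = 1 − h₂(ε) where h₂ is the binary entropy function.
h₂(0.428) = −0.428·log₂0.428 − 0.572·log₂0.572 = 0.9850.
C = 1 − 0.9850 = 0.0150 bits per channel use.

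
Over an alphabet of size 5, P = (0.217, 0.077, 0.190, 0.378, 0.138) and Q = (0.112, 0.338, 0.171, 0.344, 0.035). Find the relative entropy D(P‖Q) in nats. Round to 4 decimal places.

0.2746 nats

D(P‖Q) = Σ p·ln(p/q).
  0.217·ln(0.217/0.112) = 0.14352
  0.077·ln(0.077/0.338) = -0.11390
  0.190·ln(0.190/0.171) = 0.02002
  0.378·ln(0.378/0.344) = 0.03563
  0.138·ln(0.138/0.035) = 0.18932
D(P‖Q) = 0.2746 nats.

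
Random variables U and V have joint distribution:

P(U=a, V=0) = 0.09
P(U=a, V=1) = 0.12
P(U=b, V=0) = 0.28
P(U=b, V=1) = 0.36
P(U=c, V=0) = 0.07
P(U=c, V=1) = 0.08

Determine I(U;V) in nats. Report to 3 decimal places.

Marginals: p(U) = (0.2100, 0.6400, 0.1500), p(V) = (0.4400, 0.5600).
I(U;V) = H(U) + H(V) − H(U,V).
H(U) = 0.8979, H(V) = 0.6859, H(U,V) = 1.5836.
I(U;V) = 0.8979 + 0.6859 − 1.5836 = 0.000 nats.

0.000 nats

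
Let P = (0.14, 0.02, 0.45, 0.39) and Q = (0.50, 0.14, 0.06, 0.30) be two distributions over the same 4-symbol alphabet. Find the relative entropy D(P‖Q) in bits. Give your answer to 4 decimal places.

D(P‖Q) = Σ p·log₂(p/q).
  0.14·log₂(0.14/0.50) = -0.25711
  0.02·log₂(0.02/0.14) = -0.05615
  0.45·log₂(0.45/0.06) = 1.30810
  0.39·log₂(0.39/0.30) = 0.14762
D(P‖Q) = 1.1425 bits.

1.1425 bits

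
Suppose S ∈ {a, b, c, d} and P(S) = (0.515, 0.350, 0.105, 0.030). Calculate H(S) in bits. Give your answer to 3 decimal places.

1.516 bits

H(S) = −Σ p·log₂ p.
  −(0.515)·log₂(0.515) = 0.4930
  −(0.350)·log₂(0.350) = 0.5301
  −(0.105)·log₂(0.105) = 0.3414
  −(0.030)·log₂(0.030) = 0.1518
Sum: 0.4930 + 0.5301 + 0.3414 + 0.1518 = 1.516 bits.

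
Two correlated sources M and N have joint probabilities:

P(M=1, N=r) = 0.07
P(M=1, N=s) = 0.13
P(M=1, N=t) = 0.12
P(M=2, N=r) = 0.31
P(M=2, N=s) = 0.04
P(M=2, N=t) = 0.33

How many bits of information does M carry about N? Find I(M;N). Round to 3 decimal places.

0.132 bits

Marginals: p(M) = (0.3200, 0.6800), p(N) = (0.3800, 0.1700, 0.4500).
I(M;N) = H(M) + H(N) − H(M,N).
H(M) = 0.9044, H(N) = 1.4834, H(M,N) = 2.2556.
I(M;N) = 0.9044 + 1.4834 − 2.2556 = 0.132 bits.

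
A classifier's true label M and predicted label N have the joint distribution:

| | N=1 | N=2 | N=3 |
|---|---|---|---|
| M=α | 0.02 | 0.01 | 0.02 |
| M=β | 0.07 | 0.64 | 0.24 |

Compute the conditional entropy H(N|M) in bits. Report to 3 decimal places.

Marginals: p(M) = (0.0500, 0.9500), p(N) = (0.0900, 0.6500, 0.2600).
H(N|M) = Σ p(M) · H(N|M=·).
  M=α: p=0.0500, H(N|M=α) = 1.5219
  M=β: p=0.9500, H(N|M=β) = 1.1626
Weighted sum = 1.181 bits.

1.181 bits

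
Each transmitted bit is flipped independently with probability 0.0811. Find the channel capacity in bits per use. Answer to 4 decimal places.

0.5940 bits

Binary symmetric channel: C = 1 − h₂(ε) where h₂ is the binary entropy function.
h₂(0.0811) = −0.0811·log₂0.0811 − 0.9189·log₂0.9189 = 0.4060.
C = 1 − 0.4060 = 0.5940 bits per channel use.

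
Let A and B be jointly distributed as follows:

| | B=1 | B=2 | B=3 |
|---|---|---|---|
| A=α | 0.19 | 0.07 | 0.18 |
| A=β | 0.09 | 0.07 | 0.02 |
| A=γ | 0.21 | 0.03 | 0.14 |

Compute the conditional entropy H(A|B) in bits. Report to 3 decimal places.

Chain rule: H(A|B) = H(A,B) − H(B).
Marginals: p(A) = (0.4400, 0.1800, 0.3800), p(B) = (0.4900, 0.1700, 0.3400).
H(A,B) = 2.8849 bits; H(B) = 1.4680 bits.
H(A|B) = 2.8849 − 1.4680 = 1.417 bits.

1.417 bits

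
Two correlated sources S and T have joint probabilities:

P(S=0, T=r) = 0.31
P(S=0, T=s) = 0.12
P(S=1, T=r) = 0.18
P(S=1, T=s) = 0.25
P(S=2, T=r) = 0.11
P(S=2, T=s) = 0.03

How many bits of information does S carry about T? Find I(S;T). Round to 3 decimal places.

Marginals: p(S) = (0.4300, 0.4300, 0.1400), p(T) = (0.6000, 0.4000).
I(S;T) = Σ p(x,y)·log₂[p(x,y)/(p(x)p(y))].
  (0,r): 0.31·log₂(1.2016) = 0.0821
  (0,s): 0.12·log₂(0.6977) = -0.0623
  (1,r): 0.18·log₂(0.6977) = -0.0935
  (1,s): 0.25·log₂(1.4535) = 0.1349
  (2,r): 0.11·log₂(1.3095) = 0.0428
  (2,s): 0.03·log₂(0.5357) = -0.0270
Sum = 0.077 bits.

0.077 bits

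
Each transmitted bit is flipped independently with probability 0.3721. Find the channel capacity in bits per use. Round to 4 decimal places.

0.0477 bits

Binary symmetric channel: C = 1 − h₂(ε) where h₂ is the binary entropy function.
h₂(0.3721) = −0.3721·log₂0.3721 − 0.6279·log₂0.6279 = 0.9523.
C = 1 − 0.9523 = 0.0477 bits per channel use.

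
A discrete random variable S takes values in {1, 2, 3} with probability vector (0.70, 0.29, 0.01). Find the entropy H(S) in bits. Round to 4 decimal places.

H(S) = −Σ p·log₂ p.
  −(0.70)·log₂(0.70) = 0.36020
  −(0.29)·log₂(0.29) = 0.51790
  −(0.01)·log₂(0.01) = 0.06644
Sum: 0.36020 + 0.51790 + 0.06644 = 0.9445 bits.

0.9445 bits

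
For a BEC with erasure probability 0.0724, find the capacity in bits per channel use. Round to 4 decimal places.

Binary erasure channel: capacity C = 1 − ε.
C = 1 − 0.0724 = 0.9276 bits per channel use.

0.9276 bits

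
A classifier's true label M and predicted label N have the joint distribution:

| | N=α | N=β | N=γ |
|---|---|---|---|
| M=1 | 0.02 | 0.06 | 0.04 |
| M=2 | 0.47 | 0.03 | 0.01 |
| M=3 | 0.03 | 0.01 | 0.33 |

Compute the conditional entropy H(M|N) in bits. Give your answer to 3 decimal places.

0.665 bits

Marginals: p(M) = (0.1200, 0.5100, 0.3700), p(N) = (0.5200, 0.1000, 0.3800).
H(M|N) = Σ p(N) · H(M|N=·).
  N=α: p=0.5200, H(M|N=α) = 0.5500
  N=β: p=0.1000, H(M|N=β) = 1.2955
  N=γ: p=0.3800, H(M|N=γ) = 0.6567
Weighted sum = 0.665 bits.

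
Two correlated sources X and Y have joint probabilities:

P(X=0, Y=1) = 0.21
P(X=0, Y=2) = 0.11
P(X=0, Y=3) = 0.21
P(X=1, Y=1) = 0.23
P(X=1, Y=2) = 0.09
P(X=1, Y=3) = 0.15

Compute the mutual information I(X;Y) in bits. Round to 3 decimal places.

0.007 bits

Marginals: p(X) = (0.5300, 0.4700), p(Y) = (0.4400, 0.2000, 0.3600).
I(X;Y) = Σ p(x,y)·log₂[p(x,y)/(p(x)p(y))].
  (0,1): 0.21·log₂(0.9005) = -0.0317
  (0,2): 0.11·log₂(1.0377) = 0.0059
  (0,3): 0.21·log₂(1.1006) = 0.0290
  (1,1): 0.23·log₂(1.1122) = 0.0353
  (1,2): 0.09·log₂(0.9574) = -0.0056
  (1,3): 0.15·log₂(0.8865) = -0.0261
Sum = 0.007 bits.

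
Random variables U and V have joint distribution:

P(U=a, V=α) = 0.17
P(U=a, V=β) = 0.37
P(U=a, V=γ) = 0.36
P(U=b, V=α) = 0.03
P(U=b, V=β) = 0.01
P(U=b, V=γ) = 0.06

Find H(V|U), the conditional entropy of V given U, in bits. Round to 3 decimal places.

Chain rule: H(V|U) = H(U,V) − H(U).
Marginals: p(U) = (0.9000, 0.1000), p(V) = (0.2000, 0.3800, 0.4200).
H(U,V) = 1.9577 bits; H(U) = 0.4690 bits.
H(V|U) = 1.9577 − 0.4690 = 1.489 bits.

1.489 bits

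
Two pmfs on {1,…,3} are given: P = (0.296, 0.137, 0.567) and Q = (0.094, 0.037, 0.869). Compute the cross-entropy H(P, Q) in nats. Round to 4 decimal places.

H(P,Q) = −Σ p·ln q.
  −0.296·ln(0.094) = 0.69988
  −0.137·ln(0.037) = 0.45167
  −0.567·ln(0.869) = 0.07961
H(P,Q) = 1.2312 nats.

1.2312 nats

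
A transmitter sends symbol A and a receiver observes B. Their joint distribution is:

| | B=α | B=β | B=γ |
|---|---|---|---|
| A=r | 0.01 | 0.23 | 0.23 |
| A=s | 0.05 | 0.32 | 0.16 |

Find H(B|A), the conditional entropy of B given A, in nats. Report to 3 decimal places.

0.838 nats

Chain rule: H(B|A) = H(A,B) − H(A).
Marginals: p(A) = (0.4700, 0.5300), p(B) = (0.0600, 0.5500, 0.3900).
H(A,B) = 1.5297 nats; H(A) = 0.6913 nats.
H(B|A) = 1.5297 − 0.6913 = 0.838 nats.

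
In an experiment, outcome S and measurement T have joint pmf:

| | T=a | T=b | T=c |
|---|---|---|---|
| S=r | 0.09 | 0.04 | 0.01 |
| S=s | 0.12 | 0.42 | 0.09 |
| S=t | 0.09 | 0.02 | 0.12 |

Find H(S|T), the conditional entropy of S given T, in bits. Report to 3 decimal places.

Marginals: p(S) = (0.1400, 0.6300, 0.2300), p(T) = (0.3000, 0.4800, 0.2200).
H(S|T) = Σ p(T) · H(S|T=·).
  T=a: p=0.3000, H(S|T=a) = 1.5710
  T=b: p=0.4800, H(S|T=b) = 0.6584
  T=c: p=0.2200, H(S|T=c) = 1.2072
Weighted sum = 1.053 bits.

1.053 bits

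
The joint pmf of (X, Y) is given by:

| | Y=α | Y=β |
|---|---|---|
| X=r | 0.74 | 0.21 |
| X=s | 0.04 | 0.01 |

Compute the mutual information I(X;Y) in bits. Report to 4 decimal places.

0.0001 bits

Marginals: p(X) = (0.9500, 0.0500), p(Y) = (0.7800, 0.2200).
I(X;Y) = Σ p(x,y)·log₂[p(x,y)/(p(x)p(y))].
  (r,α): 0.74·log₂(0.9987) = -0.00144
  (r,β): 0.21·log₂(1.0048) = 0.00145
  (s,α): 0.04·log₂(1.0256) = 0.00146
  (s,β): 0.01·log₂(0.9091) = -0.00138
Sum = 0.0001 bits.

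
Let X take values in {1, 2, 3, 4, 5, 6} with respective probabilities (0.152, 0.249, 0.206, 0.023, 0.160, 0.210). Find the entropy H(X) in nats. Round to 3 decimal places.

1.666 nats

H(X) = −Σ p·ln p.
  −(0.152)·ln(0.152) = 0.2863
  −(0.249)·ln(0.249) = 0.3462
  −(0.206)·ln(0.206) = 0.3255
  −(0.023)·ln(0.023) = 0.0868
  −(0.160)·ln(0.160) = 0.2932
  −(0.210)·ln(0.210) = 0.3277
Sum: 0.2863 + 0.3462 + 0.3255 + 0.0868 + 0.2932 + 0.3277 = 1.666 nats.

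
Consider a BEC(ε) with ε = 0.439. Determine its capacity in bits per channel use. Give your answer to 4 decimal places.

Binary erasure channel: capacity C = 1 − ε.
C = 1 − 0.439 = 0.5610 bits per channel use.

0.5610 bits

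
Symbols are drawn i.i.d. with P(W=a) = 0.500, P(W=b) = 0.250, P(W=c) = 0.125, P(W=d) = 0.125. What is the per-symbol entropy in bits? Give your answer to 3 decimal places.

H(W) = −Σ p·log₂ p.
  −(0.500)·log₂(0.500) = 0.5000
  −(0.250)·log₂(0.250) = 0.5000
  −(0.125)·log₂(0.125) = 0.3750
  −(0.125)·log₂(0.125) = 0.3750
Sum: 0.5000 + 0.5000 + 0.3750 + 0.3750 = 1.750 bits.

1.750 bits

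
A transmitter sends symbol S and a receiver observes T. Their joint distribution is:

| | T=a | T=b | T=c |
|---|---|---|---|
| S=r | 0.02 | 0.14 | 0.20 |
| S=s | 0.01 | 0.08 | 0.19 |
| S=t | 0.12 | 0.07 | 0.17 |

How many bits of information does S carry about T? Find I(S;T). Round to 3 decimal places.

Marginals: p(S) = (0.3600, 0.2800, 0.3600), p(T) = (0.1500, 0.2900, 0.5600).
I(S;T) = H(S) + H(T) − H(S,T).
H(S) = 1.5755, H(T) = 1.3969, H(S,T) = 2.8578.
I(S;T) = 1.5755 + 1.3969 − 2.8578 = 0.115 bits.

0.115 bits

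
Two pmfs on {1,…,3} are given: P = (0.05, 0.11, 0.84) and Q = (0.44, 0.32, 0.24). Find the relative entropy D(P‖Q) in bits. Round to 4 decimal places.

D(P‖Q) = Σ p·log₂(p/q).
  0.05·log₂(0.05/0.44) = -0.15688
  0.11·log₂(0.11/0.32) = -0.16946
  0.84·log₂(0.84/0.24) = 1.51818
D(P‖Q) = 1.1918 bits.

1.1918 bits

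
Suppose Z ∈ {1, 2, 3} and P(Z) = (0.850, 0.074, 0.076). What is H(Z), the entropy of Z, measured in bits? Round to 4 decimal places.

0.7598 bits

H(Z) = −Σ p·log₂ p.
  −(0.850)·log₂(0.850) = 0.19930
  −(0.074)·log₂(0.074) = 0.27797
  −(0.076)·log₂(0.076) = 0.28256
Sum: 0.19930 + 0.27797 + 0.28256 = 0.7598 bits.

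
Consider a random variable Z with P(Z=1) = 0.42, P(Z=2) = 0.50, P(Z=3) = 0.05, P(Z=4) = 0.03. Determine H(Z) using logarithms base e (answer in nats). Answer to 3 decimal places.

H(Z) = −Σ p·ln p.
  −(0.42)·ln(0.42) = 0.3644
  −(0.50)·ln(0.50) = 0.3466
  −(0.05)·ln(0.05) = 0.1498
  −(0.03)·ln(0.03) = 0.1052
Sum: 0.3644 + 0.3466 + 0.1498 + 0.1052 = 0.966 nats.

0.966 nats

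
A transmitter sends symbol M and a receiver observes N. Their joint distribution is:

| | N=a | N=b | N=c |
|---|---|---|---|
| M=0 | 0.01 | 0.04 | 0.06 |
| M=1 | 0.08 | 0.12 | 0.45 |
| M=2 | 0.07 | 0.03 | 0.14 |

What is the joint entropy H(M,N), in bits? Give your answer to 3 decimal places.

2.490 bits

H(M,N) = −Σ p(x,y)·log₂ p(x,y) over all 9 cells.
  cell (0,a): −0.01·log₂0.01 = 0.0664
  cell (0,b): −0.04·log₂0.04 = 0.1858
  cell (0,c): −0.06·log₂0.06 = 0.2435
  cell (1,a): −0.08·log₂0.08 = 0.2915
  cell (1,b): −0.12·log₂0.12 = 0.3671
  cell (1,c): −0.45·log₂0.45 = 0.5184
  cell (2,a): −0.07·log₂0.07 = 0.2686
  cell (2,b): −0.03·log₂0.03 = 0.1518
  cell (2,c): −0.14·log₂0.14 = 0.3971
Sum = 2.490 bits.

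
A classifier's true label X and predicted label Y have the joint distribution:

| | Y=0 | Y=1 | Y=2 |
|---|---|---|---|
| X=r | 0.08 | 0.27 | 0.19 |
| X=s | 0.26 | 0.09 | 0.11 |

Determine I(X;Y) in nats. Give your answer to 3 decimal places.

Marginals: p(X) = (0.5400, 0.4600), p(Y) = (0.3400, 0.3600, 0.3000).
I(X;Y) = Σ p(x,y)·ln[p(x,y)/(p(x)p(y))].
  (r,0): 0.08·ln(0.4357) = -0.0665
  (r,1): 0.27·ln(1.3889) = 0.0887
  (r,2): 0.19·ln(1.1728) = 0.0303
  (s,0): 0.26·ln(1.6624) = 0.1321
  (s,1): 0.09·ln(0.5435) = -0.0549
  (s,2): 0.11·ln(0.7971) = -0.0249
Sum = 0.105 nats.

0.105 nats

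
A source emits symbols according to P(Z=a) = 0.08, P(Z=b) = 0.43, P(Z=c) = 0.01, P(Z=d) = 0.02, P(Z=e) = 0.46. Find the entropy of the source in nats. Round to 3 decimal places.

1.046 nats

H(Z) = −Σ p·ln p.
  −(0.08)·ln(0.08) = 0.2021
  −(0.43)·ln(0.43) = 0.3629
  −(0.01)·ln(0.01) = 0.0461
  −(0.02)·ln(0.02) = 0.0782
  −(0.46)·ln(0.46) = 0.3572
Sum: 0.2021 + 0.3629 + 0.0461 + 0.0782 + 0.3572 = 1.046 nats.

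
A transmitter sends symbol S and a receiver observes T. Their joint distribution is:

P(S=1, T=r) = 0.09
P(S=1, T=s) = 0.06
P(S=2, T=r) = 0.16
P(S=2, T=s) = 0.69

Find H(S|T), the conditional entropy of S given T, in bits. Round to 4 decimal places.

0.5373 bits

Marginals: p(S) = (0.1500, 0.8500), p(T) = (0.2500, 0.7500).
H(S|T) = Σ p(T) · H(S|T=·).
  T=r: p=0.2500, H(S|T=r) = 0.9427
  T=s: p=0.7500, H(S|T=s) = 0.4022
Weighted sum = 0.5373 bits.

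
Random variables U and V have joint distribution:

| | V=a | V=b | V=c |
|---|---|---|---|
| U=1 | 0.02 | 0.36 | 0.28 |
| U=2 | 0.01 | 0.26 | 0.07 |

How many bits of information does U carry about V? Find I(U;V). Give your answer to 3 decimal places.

0.036 bits

Marginals: p(U) = (0.6600, 0.3400), p(V) = (0.0300, 0.6200, 0.3500).
I(U;V) = H(U) + H(V) − H(U,V).
H(U) = 0.9248, H(V) = 1.1095, H(U,V) = 1.9980.
I(U;V) = 0.9248 + 1.1095 − 1.9980 = 0.036 bits.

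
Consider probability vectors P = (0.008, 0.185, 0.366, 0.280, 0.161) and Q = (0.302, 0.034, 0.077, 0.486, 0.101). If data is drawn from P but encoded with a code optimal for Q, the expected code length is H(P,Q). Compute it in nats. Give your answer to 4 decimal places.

H(P,Q) = −Σ p·ln q.
  −0.008·ln(0.302) = 0.00958
  −0.185·ln(0.034) = 0.62556
  −0.366·ln(0.077) = 0.93841
  −0.280·ln(0.486) = 0.20203
  −0.161·ln(0.101) = 0.36911
H(P,Q) = 2.1447 nats.

2.1447 nats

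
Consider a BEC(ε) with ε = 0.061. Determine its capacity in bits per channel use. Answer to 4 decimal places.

0.9390 bits

Binary erasure channel: capacity C = 1 − ε.
C = 1 − 0.061 = 0.9390 bits per channel use.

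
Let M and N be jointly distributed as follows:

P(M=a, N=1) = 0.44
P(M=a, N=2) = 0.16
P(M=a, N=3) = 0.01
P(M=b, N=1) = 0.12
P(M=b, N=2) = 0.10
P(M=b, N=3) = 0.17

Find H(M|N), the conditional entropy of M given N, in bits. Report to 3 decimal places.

Chain rule: H(M|N) = H(M,N) − H(N).
Marginals: p(M) = (0.6100, 0.3900), p(N) = (0.5600, 0.2600, 0.1800).
H(M,N) = 2.1444 bits; H(N) = 1.4190 bits.
H(M|N) = 2.1444 − 1.4190 = 0.725 bits.

0.725 bits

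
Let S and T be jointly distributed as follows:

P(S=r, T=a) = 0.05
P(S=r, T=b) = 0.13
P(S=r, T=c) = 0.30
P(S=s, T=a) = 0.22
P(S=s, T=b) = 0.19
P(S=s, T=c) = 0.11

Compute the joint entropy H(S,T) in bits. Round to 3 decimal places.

2.406 bits

H(S,T) = −Σ p(x,y)·log₂ p(x,y) over all 6 cells.
  cell (r,a): −0.05·log₂0.05 = 0.2161
  cell (r,b): −0.13·log₂0.13 = 0.3826
  cell (r,c): −0.30·log₂0.30 = 0.5211
  cell (s,a): −0.22·log₂0.22 = 0.4806
  cell (s,b): −0.19·log₂0.19 = 0.4552
  cell (s,c): −0.11·log₂0.11 = 0.3503
Sum = 2.406 bits.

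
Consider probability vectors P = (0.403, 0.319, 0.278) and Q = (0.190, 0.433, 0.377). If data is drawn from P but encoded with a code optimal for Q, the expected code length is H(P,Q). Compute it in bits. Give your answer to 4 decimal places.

1.7420 bits

H(P,Q) = −Σ p·log₂ q.
  −0.403·log₂(0.190) = 0.96556
  −0.319·log₂(0.433) = 0.38521
  −0.278·log₂(0.377) = 0.39125
H(P,Q) = 1.7420 bits.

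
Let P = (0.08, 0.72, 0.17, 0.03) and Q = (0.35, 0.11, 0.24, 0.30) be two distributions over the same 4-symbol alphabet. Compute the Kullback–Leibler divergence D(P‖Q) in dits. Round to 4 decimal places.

0.4807 dits

D(P‖Q) = Σ p·log₁₀(p/q).
  0.08·log₁₀(0.08/0.35) = -0.05128
  0.72·log₁₀(0.72/0.11) = 0.58748
  0.17·log₁₀(0.17/0.24) = -0.02546
  0.03·log₁₀(0.03/0.30) = -0.03000
D(P‖Q) = 0.4807 dits.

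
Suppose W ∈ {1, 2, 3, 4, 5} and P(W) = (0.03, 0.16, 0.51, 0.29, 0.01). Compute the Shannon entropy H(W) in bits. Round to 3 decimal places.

1.655 bits

H(W) = −Σ p·log₂ p.
  −(0.03)·log₂(0.03) = 0.1518
  −(0.16)·log₂(0.16) = 0.4230
  −(0.51)·log₂(0.51) = 0.4954
  −(0.29)·log₂(0.29) = 0.5179
  −(0.01)·log₂(0.01) = 0.0664
Sum: 0.1518 + 0.4230 + 0.4954 + 0.5179 + 0.0664 = 1.655 bits.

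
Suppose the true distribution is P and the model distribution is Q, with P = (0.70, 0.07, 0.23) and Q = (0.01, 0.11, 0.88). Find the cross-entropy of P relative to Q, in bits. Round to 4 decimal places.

H(P,Q) = −Σ p·log₂ q.
  −0.70·log₂(0.01) = 4.65070
  −0.07·log₂(0.11) = 0.22291
  −0.23·log₂(0.88) = 0.04242
H(P,Q) = 4.9160 bits.

4.9160 bits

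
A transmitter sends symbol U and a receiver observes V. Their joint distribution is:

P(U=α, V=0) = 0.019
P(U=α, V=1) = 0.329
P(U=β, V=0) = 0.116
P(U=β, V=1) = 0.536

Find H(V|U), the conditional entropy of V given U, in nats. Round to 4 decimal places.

0.3790 nats

Marginals: p(U) = (0.3480, 0.6520), p(V) = (0.1350, 0.8650).
H(V|U) = Σ p(U) · H(V|U=·).
  U=α: p=0.3480, H(V|U=α) = 0.2118
  U=β: p=0.6520, H(V|U=β) = 0.4682
Weighted sum = 0.3790 nats.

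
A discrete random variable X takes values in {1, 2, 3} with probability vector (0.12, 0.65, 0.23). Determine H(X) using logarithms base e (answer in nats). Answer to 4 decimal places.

0.8725 nats

H(X) = −Σ p·ln p.
  −(0.12)·ln(0.12) = 0.25443
  −(0.65)·ln(0.65) = 0.28001
  −(0.23)·ln(0.23) = 0.33803
Sum: 0.25443 + 0.28001 + 0.33803 = 0.8725 nats.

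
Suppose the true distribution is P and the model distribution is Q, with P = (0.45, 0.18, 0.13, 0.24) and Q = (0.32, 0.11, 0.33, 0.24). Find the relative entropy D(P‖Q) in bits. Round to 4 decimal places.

0.1745 bits

D(P‖Q) = Σ p·log₂(p/q).
  0.45·log₂(0.45/0.32) = 0.22133
  0.18·log₂(0.18/0.11) = 0.12789
  0.13·log₂(0.13/0.33) = -0.17471
  0.24·log₂(0.24/0.24) = 0.00000
D(P‖Q) = 0.1745 bits.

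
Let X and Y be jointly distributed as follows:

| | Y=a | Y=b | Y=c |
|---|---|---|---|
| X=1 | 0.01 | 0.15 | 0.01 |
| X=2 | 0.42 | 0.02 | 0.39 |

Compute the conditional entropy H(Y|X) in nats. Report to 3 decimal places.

0.731 nats

Marginals: p(X) = (0.1700, 0.8300), p(Y) = (0.4300, 0.1700, 0.4000).
H(Y|X) = Σ p(X) · H(Y|X=·).
  X=1: p=0.1700, H(Y|X=1) = 0.4438
  X=2: p=0.8300, H(Y|X=2) = 0.7894
Weighted sum = 0.731 nats.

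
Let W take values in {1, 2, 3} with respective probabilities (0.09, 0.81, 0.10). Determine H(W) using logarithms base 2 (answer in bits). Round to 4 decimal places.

H(W) = −Σ p·log₂ p.
  −(0.09)·log₂(0.09) = 0.31265
  −(0.81)·log₂(0.81) = 0.24625
  −(0.10)·log₂(0.10) = 0.33219
Sum: 0.31265 + 0.24625 + 0.33219 = 0.8911 bits.

0.8911 bits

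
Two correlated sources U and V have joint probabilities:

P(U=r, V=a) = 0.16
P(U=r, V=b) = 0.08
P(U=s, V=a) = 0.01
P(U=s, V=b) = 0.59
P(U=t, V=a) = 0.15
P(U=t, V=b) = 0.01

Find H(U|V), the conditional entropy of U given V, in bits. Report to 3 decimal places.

0.803 bits

Marginals: p(U) = (0.2400, 0.6000, 0.1600), p(V) = (0.3200, 0.6800).
H(U|V) = Σ p(V) · H(U|V=·).
  V=a: p=0.3200, H(U|V=a) = 1.1686
  V=b: p=0.6800, H(U|V=b) = 0.6305
Weighted sum = 0.803 bits.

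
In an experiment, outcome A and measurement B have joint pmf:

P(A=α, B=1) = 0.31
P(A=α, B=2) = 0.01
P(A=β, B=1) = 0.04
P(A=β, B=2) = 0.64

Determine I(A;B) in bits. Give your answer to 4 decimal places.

0.6504 bits

Marginals: p(A) = (0.3200, 0.6800), p(B) = (0.3500, 0.6500).
I(A;B) = H(A) + H(B) − H(A,B).
H(A) = 0.9044, H(B) = 0.9341, H(A,B) = 1.1881.
I(A;B) = 0.9044 + 0.9341 − 1.1881 = 0.6504 bits.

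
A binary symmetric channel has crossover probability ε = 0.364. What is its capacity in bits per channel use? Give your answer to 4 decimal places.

0.0540 bits

Binary symmetric channel: C = 1 − h₂(ε) where h₂ is the binary entropy function.
h₂(0.364) = −0.364·log₂0.364 − 0.636·log₂0.636 = 0.9460.
C = 1 − 0.9460 = 0.0540 bits per channel use.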